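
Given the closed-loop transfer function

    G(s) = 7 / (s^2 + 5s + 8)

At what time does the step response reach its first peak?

t_p ≈ 2.375 s

Comparing s^2 + 5s + 8 to s^2 + 2ζωₙs + ωₙ²: ωₙ = √8 ≈ 2.828 rad/s and ζ = 5/(2·√8) ≈ 0.8839.
ζωₙ = 5/2 = 2.5, so ω_d = ωₙ√(1−ζ²) = √(ωₙ² − (ζωₙ)²) = √(8 − 2.5²) = √1.75 ≈ 1.323 rad/s.
t_p = π/ω_d = π/1.323 ≈ 2.375 s.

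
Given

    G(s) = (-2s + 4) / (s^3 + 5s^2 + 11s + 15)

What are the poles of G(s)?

s = -1 + 2j, -1 - 2j, -3

The poles are the roots of the denominator s^3 + 5s^2 + 11s + 15 = 0.
Trying s = -3: the polynomial evaluates to 0, so (s + 3) is a factor.
Dividing out leaves s^2 + 2s + 5 = 0.
The quadratic formula then gives s = -1 ± 2j.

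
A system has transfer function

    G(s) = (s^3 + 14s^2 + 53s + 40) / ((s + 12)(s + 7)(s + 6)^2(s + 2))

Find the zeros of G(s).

Set the numerator to zero: s^3 + 14s^2 + 53s + 40 = 0.
Factoring: (s + 5)(s + 8)(s + 1) = 0.

s = -5, -8, -1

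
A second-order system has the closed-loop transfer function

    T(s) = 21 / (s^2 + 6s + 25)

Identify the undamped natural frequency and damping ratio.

ωₙ = 5 rad/s, ζ = 0.6

Compare the denominator to the standard form s^2 + 2ζωₙs + ωₙ².
ωₙ² = 25, so ωₙ = 5 rad/s.
2ζωₙ = 6, so ζ = 6/(2·5) = 0.6.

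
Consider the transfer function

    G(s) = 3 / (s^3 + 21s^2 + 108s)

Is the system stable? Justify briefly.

The denominator s^3 + 21s^2 + 108s factors as s(s + 9)(s + 12), giving poles at s = 0, -9, -12.
Since the simple pole(s) at s = 0 lie on the jω-axis with none in the right half-plane, the system is marginally stable.

marginally stable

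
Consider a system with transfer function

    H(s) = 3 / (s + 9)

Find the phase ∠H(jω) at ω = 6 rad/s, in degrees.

∠H(j6) ≈ -33.69°

At s = j6: numerator = 3, denominator = 9 + j6.
∠H = ∠num − ∠den = 0° − (33.690°) = -33.69°.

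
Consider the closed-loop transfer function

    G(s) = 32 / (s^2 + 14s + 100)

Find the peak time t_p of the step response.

t_p ≈ 0.4399 s

Comparing s^2 + 14s + 100 to s^2 + 2ζωₙs + ωₙ²: ωₙ = 10 rad/s and ζ = 14/(2·10) = 0.7.
ζωₙ = 14/2 = 7, so ω_d = ωₙ√(1−ζ²) = √(ωₙ² − (ζωₙ)²) = √(100 − 7²) = √51 ≈ 7.141 rad/s.
t_p = π/ω_d = π/7.141 ≈ 0.4399 s.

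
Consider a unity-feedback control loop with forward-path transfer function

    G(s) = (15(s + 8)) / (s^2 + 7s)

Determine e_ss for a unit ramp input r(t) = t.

e_ss = 0.05833

G(s) has one pole at the origin.
This is a Type 1 system. Kv = lim_{s→0} s·G(s) = 120/7.
e_ss = 1/Kv = 1/(120/7) = 7/120 ≈ 0.05833.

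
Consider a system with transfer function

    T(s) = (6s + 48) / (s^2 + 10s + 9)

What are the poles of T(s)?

s = -1, -9

The poles are the roots of the denominator s^2 + 10s + 9 = 0.
Factoring: (s + 1)(s + 9) = 0, so s = -1 and s = -9.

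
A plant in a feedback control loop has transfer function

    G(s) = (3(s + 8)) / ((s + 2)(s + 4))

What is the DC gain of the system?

At s = 0 each factor (s + a) contributes a and each (s^2 + bs + c) contributes c.
G(0) = 3·(8) / ((2) · (4)) = 24/8 = 3.

G(0) = 3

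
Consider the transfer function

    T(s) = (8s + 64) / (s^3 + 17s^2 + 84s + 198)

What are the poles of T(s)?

The poles are the roots of the denominator s^3 + 17s^2 + 84s + 198 = 0.
Trying s = -11: the polynomial evaluates to 0, so (s + 11) is a factor.
Dividing out leaves s^2 + 6s + 18 = 0.
The quadratic formula then gives s = -3 ± 3j.

s = -11, -3 ± 3j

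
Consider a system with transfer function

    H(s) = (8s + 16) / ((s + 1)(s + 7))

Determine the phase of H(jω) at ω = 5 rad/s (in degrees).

At s = j5: numerator = 16 + j40, denominator = -18 + j40.
∠H = ∠num − ∠den = 68.199° − (114.23°) = -46.03°.

∠H(j5) ≈ -46.03°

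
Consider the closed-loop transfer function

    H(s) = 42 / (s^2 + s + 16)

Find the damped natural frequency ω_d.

Comparing s^2 + s + 16 to s^2 + 2ζωₙs + ωₙ²: ωₙ = 4 rad/s and ζ = 1/(2·4) = 0.125.
ζωₙ = 1/2 = 0.5, so ω_d = ωₙ√(1−ζ²) = √(ωₙ² − (ζωₙ)²) = √(16 − 0.5²) = √15.75 ≈ 3.969 rad/s.

ω_d ≈ 3.969 rad/s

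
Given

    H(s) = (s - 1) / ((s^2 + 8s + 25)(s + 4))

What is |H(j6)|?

|H(j6)| ≈ 0.01713

Substitute s = j6: numerator = -1 + j6, denominator = -332 + j126.
|H(j6)| = |-1 + j6| / |-332 + j126| = 6.0828 / 355.11 ≈ 0.01713.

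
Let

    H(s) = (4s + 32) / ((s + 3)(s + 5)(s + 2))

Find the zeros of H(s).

s = -8

Set the numerator to zero: 4s + 32 = 0, i.e. 4·(s + 8) = 0.
So s = -8.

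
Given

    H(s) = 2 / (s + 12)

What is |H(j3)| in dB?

|H(j3)|_dB ≈ -15.8 dB

Substitute s = j3: numerator = 2, denominator = 12 + j3.
|H(j3)| = |2| / |12 + j3| = 2 / 12.369 ≈ 0.1617.
In decibels: 20·log₁₀(0.1617) ≈ -15.8 dB.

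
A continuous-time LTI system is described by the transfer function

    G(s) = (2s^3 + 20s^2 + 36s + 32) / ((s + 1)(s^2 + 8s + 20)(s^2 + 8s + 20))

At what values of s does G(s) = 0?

Set the numerator to zero: 2s^3 + 20s^2 + 36s + 32 = 0, i.e. 2·(s^3 + 10s^2 + 18s + 16) = 0.
Factoring: (s^2 + 2s + 2)(s + 8) = 0.

s = -1 + j, -1 - j, -8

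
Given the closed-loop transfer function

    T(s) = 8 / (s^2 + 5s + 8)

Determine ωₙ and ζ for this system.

Compare the denominator to the standard form s^2 + 2ζωₙs + ωₙ².
ωₙ² = 8, so ωₙ = √8 ≈ 2.828 rad/s.
2ζωₙ = 5, so ζ = 5/(2·√8) ≈ 0.8839.

ωₙ ≈ 2.828 rad/s, ζ ≈ 0.8839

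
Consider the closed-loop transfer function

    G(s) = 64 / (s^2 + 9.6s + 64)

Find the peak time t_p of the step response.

t_p ≈ 0.4909 s

Comparing s^2 + 9.6s + 64 to s^2 + 2ζωₙs + ωₙ²: ωₙ = 8 rad/s and ζ = 9.6/(2·8) = 0.6.
ζωₙ = 9.6/2 = 4.8, so ω_d = ωₙ√(1−ζ²) = √(ωₙ² − (ζωₙ)²) = √(64 − 4.8²) = √40.96 = 6.400 rad/s.
t_p = π/ω_d = π/6.400 ≈ 0.4909 s.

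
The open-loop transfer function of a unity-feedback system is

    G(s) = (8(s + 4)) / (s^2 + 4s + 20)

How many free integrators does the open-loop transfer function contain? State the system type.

The denominator has no factor of s at the origin — no free integrator — so this is a Type 0 system.

Type 0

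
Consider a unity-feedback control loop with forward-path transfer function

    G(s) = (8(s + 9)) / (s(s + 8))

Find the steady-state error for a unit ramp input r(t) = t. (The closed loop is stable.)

G(s) has one pole at the origin.
This is a Type 1 system. Kv = lim_{s→0} s·G(s) = 72/8 = 9.
e_ss = 1/Kv = 1/(9) = 1/9 ≈ 0.1111.

e_ss = 0.1111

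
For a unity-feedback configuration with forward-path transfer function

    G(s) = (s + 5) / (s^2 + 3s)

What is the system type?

Factor s from the denominator: s^2 + 3s = s·(s + 3).
There is 1 pole at the origin, so the system is Type 1.

Type 1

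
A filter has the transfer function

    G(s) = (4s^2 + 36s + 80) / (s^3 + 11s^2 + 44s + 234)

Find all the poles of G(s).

The poles are the roots of the denominator s^3 + 11s^2 + 44s + 234 = 0.
Trying s = -9: the polynomial evaluates to 0, so (s + 9) is a factor.
Dividing out leaves s^2 + 2s + 26 = 0.
The quadratic formula then gives s = -1 ± 5j.

s = -1 ± 5j, -9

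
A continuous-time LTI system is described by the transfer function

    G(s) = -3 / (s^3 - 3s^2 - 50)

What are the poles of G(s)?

s = -1 + 3j, -1 - 3j, 5

The poles are the roots of the denominator s^3 - 3s^2 - 50 = 0.
Trying s = 5: the polynomial evaluates to 0, so (s - 5) is a factor.
Dividing out leaves s^2 + 2s + 10 = 0.
The quadratic formula then gives s = -1 ± 3j.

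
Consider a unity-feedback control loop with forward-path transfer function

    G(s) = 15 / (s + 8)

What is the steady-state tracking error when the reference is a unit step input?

e_ss = 0.3478

G(s) has no poles at the origin.
This is a Type 0 system. Kp = lim_{s→0} G(s) = 15/8.
e_ss = 1/(1 + Kp) = 1/(1 + 15/8) = 8/23 ≈ 0.3478.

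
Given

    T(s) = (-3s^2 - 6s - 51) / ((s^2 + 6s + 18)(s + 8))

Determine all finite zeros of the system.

s = -1 + 4j, -1 - 4j

Set the numerator to zero: -3s^2 - 6s - 51 = 0, i.e. -3·(s^2 + 2s + 17) = 0.
Factoring: (s^2 + 2s + 17) = 0.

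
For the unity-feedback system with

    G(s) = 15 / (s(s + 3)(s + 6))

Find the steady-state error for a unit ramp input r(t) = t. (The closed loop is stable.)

e_ss = 1.200

G(s) has one pole at the origin.
This is a Type 1 system. Kv = lim_{s→0} s·G(s) = 15/18 = 5/6.
e_ss = 1/Kv = 1/(5/6) = 6/5 ≈ 1.200.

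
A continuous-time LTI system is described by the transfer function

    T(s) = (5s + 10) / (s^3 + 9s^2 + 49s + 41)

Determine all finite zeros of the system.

Set the numerator to zero: 5s + 10 = 0, i.e. 5·(s + 2) = 0.
So s = -2.

s = -2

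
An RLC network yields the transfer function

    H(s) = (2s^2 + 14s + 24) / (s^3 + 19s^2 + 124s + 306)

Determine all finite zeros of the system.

Set the numerator to zero: 2s^2 + 14s + 24 = 0, i.e. 2·(s^2 + 7s + 12) = 0.
Factoring: (s + 3)(s + 4) = 0.

s = -3, -4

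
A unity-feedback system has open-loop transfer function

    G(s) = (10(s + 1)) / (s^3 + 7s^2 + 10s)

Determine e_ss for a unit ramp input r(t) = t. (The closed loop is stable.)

G(s) has one pole at the origin.
This is a Type 1 system. Kv = lim_{s→0} s·G(s) = 10/10 = 1.
e_ss = 1/Kv = 1/(1) = 1.

e_ss = 1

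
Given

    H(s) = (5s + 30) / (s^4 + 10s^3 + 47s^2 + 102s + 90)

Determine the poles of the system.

The poles are the roots of the denominator s^4 + 10s^3 + 47s^2 + 102s + 90 = 0.
No real roots exist; factor into two real quadratics: (s^2 + 6s + 18)(s^2 + 4s + 5) = 0.
Each quadratic gives a conjugate pair via the quadratic formula.

s = -3 + 3j, -3 - 3j, -2 + j, -2 - j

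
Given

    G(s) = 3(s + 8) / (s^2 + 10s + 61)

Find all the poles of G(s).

s = -5 ± 6j

The poles are the roots of the denominator s^2 + 10s + 61 = 0.
Using the quadratic formula: s = (-10 ± √(-144))/2 = -5 ± 6j.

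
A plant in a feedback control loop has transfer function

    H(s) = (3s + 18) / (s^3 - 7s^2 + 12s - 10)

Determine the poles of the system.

The poles are the roots of the denominator s^3 - 7s^2 + 12s - 10 = 0.
Trying s = 5: the polynomial evaluates to 0, so (s - 5) is a factor.
Dividing out leaves s^2 - 2s + 2 = 0.
The quadratic formula then gives s = 1 ± 1j.

s = 1 ± j, 5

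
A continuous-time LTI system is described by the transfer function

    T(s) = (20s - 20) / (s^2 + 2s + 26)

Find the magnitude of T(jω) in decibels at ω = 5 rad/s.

|T(j5)|_dB ≈ 20.1 dB

Substitute s = j5: numerator = -20 + j100, denominator = 1 + j10.
|T(j5)| = |-20 + j100| / |1 + j10| = 101.98 / 10.050 ≈ 10.15.
In decibels: 20·log₁₀(10.15) ≈ 20.1 dB.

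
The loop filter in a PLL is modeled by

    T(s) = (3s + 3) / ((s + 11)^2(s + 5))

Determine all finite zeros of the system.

s = -1

Set the numerator to zero: 3s + 3 = 0, i.e. 3·(s + 1) = 0.
So s = -1.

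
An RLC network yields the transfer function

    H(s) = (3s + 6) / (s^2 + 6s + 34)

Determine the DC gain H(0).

Set s = 0: H(0) = (6) / (34) = 3/17.

H(0) = 3/17 ≈ 0.1765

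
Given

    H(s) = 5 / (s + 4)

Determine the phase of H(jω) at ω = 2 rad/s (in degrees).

∠H(j2) ≈ -26.57°

At s = j2: numerator = 5, denominator = 4 + j2.
∠H = ∠num − ∠den = 0° − (26.565°) = -26.57°.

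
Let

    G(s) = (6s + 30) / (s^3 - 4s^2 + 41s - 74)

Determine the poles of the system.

The poles are the roots of the denominator s^3 - 4s^2 + 41s - 74 = 0.
Trying s = 2: the polynomial evaluates to 0, so (s - 2) is a factor.
Dividing out leaves s^2 - 2s + 37 = 0.
The quadratic formula then gives s = 1 ± 6j.

s = 2, 1 ± 6j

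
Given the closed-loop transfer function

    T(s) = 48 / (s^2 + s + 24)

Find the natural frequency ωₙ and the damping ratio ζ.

Compare the denominator to the standard form s^2 + 2ζωₙs + ωₙ².
ωₙ² = 24, so ωₙ = √24 ≈ 4.899 rad/s.
2ζωₙ = 1, so ζ = 1/(2·√24) ≈ 0.1021.
With ζ = 0.1021 the response is underdamped.

ωₙ ≈ 4.899 rad/s, ζ ≈ 0.1021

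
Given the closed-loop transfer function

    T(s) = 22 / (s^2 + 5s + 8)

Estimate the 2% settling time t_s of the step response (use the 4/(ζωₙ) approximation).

t_s ≈ 1.600 s

Comparing s^2 + 5s + 8 to s^2 + 2ζωₙs + ωₙ²: ωₙ = √8 ≈ 2.828 rad/s and ζ = 5/(2·√8) ≈ 0.8839.
ζωₙ = 5/2 = 2.5, so t_s ≈ 4/(ζωₙ) = 4/2.5 = 1.600 s.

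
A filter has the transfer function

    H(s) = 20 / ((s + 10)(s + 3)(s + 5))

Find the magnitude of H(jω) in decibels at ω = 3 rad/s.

|H(j3)|_dB ≈ -22.2 dB

Substitute s = j3: numerator = 20, denominator = -12 + j258.
|H(j3)| = |20| / |-12 + j258| = 20 / 258.28 ≈ 0.07744.
In decibels: 20·log₁₀(0.07744) ≈ -22.2 dB.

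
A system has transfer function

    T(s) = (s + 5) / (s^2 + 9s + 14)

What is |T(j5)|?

|T(j5)| ≈ 0.1526

Substitute s = j5: numerator = 5 + j5, denominator = -11 + j45.
|T(j5)| = |5 + j5| / |-11 + j45| = 7.0711 / 46.325 ≈ 0.1526.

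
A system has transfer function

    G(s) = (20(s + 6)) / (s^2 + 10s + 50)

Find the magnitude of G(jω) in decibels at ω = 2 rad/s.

Substitute s = j2: numerator = 120 + j40, denominator = 46 + j20.
|G(j2)| = |120 + j40| / |46 + j20| = 126.49 / 50.160 ≈ 2.522.
In decibels: 20·log₁₀(2.522) ≈ 8.03 dB.

|G(j2)|_dB ≈ 8.03 dB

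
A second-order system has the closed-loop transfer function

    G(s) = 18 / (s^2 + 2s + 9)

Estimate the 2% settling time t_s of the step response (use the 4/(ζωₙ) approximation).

t_s ≈ 4 s

Comparing s^2 + 2s + 9 to s^2 + 2ζωₙs + ωₙ²: ωₙ = 3 rad/s and ζ = 2/(2·3) ≈ 0.3333.
ζωₙ = 2/2 = 1, so t_s ≈ 4/(ζωₙ) = 4/1 = 4 s.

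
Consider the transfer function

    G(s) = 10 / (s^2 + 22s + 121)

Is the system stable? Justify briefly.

stable

The denominator s^2 + 22s + 121 factors as (s + 11)^2, giving poles at s = -11, -11.
Since all poles lie strictly in the left half-plane, the system is stable.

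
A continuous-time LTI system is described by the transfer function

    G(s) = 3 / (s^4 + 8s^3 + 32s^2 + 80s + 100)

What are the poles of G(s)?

s = -3 ± j, -1 ± 3j

The poles are the roots of the denominator s^4 + 8s^3 + 32s^2 + 80s + 100 = 0.
No real roots exist; factor into two real quadratics: (s^2 + 6s + 10)(s^2 + 2s + 10) = 0.
Each quadratic gives a conjugate pair via the quadratic formula.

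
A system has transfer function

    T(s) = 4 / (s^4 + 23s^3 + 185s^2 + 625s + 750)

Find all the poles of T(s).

The poles are the roots of the denominator s^4 + 23s^3 + 185s^2 + 625s + 750 = 0.
Trying s = -10: the polynomial evaluates to 0, so (s + 10) is a factor.
Dividing out leaves s^3 + 13s^2 + 55s + 75 = 0.
This factors further as (s + 3)(s + 5)^2 = 0.

s = -10, -3, -5, -5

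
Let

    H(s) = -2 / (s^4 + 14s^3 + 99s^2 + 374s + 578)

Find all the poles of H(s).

s = -3 ± 5j, -4 ± j

The poles are the roots of the denominator s^4 + 14s^3 + 99s^2 + 374s + 578 = 0.
No real roots exist; factor into two real quadratics: (s^2 + 6s + 34)(s^2 + 8s + 17) = 0.
Each quadratic gives a conjugate pair via the quadratic formula.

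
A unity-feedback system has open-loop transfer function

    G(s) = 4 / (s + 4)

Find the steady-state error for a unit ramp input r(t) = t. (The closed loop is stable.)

e_ss = ∞

G(s) has no poles at the origin.
This is a Type 0 system; Kv = lim_{s→0} s·G(s) = 0, so the steady-state error for a ramp input is infinite.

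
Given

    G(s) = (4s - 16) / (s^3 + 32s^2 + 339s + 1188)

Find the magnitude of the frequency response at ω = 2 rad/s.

Substitute s = j2: numerator = -16 + j8, denominator = 1060 + j670.
|G(j2)| = |-16 + j8| / |1060 + j670| = 17.889 / 1254.0 ≈ 0.01427.

|G(j2)| ≈ 0.01427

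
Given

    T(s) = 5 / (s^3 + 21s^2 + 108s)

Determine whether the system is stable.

marginally stable

The denominator s^3 + 21s^2 + 108s factors as s(s + 9)(s + 12), giving poles at s = 0, -9, -12.
Since the simple pole(s) at s = 0 lie on the jω-axis with none in the right half-plane, the system is marginally stable.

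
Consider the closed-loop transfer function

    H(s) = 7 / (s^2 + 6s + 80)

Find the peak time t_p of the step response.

Comparing s^2 + 6s + 80 to s^2 + 2ζωₙs + ωₙ²: ωₙ = √80 ≈ 8.944 rad/s and ζ = 6/(2·√80) ≈ 0.3354.
ζωₙ = 6/2 = 3, so ω_d = ωₙ√(1−ζ²) = √(ωₙ² − (ζωₙ)²) = √(80 − 3²) = √71 ≈ 8.426 rad/s.
t_p = π/ω_d = π/8.426 ≈ 0.3728 s.

t_p ≈ 0.3728 s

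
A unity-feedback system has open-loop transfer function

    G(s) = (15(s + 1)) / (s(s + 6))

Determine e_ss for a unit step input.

G(s) has one pole at the origin.
This is a Type 1 system; for a step input the steady-state error is zero.

e_ss = 0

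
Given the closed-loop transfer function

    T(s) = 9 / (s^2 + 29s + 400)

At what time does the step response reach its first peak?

Comparing s^2 + 29s + 400 to s^2 + 2ζωₙs + ωₙ²: ωₙ = 20 rad/s and ζ = 29/(2·20) = 0.725.
ζωₙ = 29/2 = 14.5, so ω_d = ωₙ√(1−ζ²) = √(ωₙ² − (ζωₙ)²) = √(400 − 14.5²) = √189.75 ≈ 13.77 rad/s.
t_p = π/ω_d = π/13.77 ≈ 0.2281 s.

t_p ≈ 0.2281 s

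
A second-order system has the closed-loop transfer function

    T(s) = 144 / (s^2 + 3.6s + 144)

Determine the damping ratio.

Compare the denominator to the standard form s^2 + 2ζωₙs + ωₙ².
ωₙ² = 144, so ωₙ = 12 rad/s.
2ζωₙ = 3.6, so ζ = 3.6/(2·12) = 0.15.
With ζ = 0.15 the response is underdamped.

ζ = 0.15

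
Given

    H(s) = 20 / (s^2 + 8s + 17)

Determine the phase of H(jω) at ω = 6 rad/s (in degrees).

∠H(j6) ≈ -111.6°

At s = j6: numerator = 20, denominator = -19 + j48.
∠H = ∠num − ∠den = 0° − (111.60°) = -111.6°.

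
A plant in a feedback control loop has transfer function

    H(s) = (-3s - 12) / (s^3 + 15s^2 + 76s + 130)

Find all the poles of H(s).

The poles are the roots of the denominator s^3 + 15s^2 + 76s + 130 = 0.
Trying s = -5: the polynomial evaluates to 0, so (s + 5) is a factor.
Dividing out leaves s^2 + 10s + 26 = 0.
The quadratic formula then gives s = -5 ± 1j.

s = -5 + j, -5 - j, -5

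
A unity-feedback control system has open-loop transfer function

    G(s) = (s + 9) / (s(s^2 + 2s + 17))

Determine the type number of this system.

The denominator has 1 factor of s at the origin (free integrator), so this is a Type 1 system.

Type 1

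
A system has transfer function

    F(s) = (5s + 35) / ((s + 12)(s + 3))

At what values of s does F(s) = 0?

Set the numerator to zero: 5s + 35 = 0, i.e. 5·(s + 7) = 0.
So s = -7.

s = -7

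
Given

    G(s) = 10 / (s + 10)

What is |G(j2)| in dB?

Substitute s = j2: numerator = 10, denominator = 10 + j2.
|G(j2)| = |10| / |10 + j2| = 10 / 10.198 ≈ 0.9806.
In decibels: 20·log₁₀(0.9806) ≈ -0.170 dB.

|G(j2)|_dB ≈ -0.170 dB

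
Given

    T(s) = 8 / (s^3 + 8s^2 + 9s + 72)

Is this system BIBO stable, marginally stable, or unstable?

marginally stable

The denominator s^3 + 8s^2 + 9s + 72 factors as (s^2 + 9)(s + 8), giving poles at s = ±3j, -8.
Since the simple pole(s) at s = ±3j lie on the jω-axis with none in the right half-plane, the system is marginally stable.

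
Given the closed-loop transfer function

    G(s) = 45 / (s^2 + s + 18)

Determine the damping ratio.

ζ ≈ 0.1179

Compare the denominator to the standard form s^2 + 2ζωₙs + ωₙ².
ωₙ² = 18, so ωₙ = √18 ≈ 4.243 rad/s.
2ζωₙ = 1, so ζ = 1/(2·√18) ≈ 0.1179.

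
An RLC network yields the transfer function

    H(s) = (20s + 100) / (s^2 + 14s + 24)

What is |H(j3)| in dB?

|H(j3)|_dB ≈ 8.35 dB

Substitute s = j3: numerator = 100 + j60, denominator = 15 + j42.
|H(j3)| = |100 + j60| / |15 + j42| = 116.62 / 44.598 ≈ 2.615.
In decibels: 20·log₁₀(2.615) ≈ 8.35 dB.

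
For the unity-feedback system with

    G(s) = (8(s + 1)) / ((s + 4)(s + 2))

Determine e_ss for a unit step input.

e_ss = 0.5000

G(s) has no poles at the origin.
This is a Type 0 system. Kp = lim_{s→0} G(s) = 8/8 = 1.
e_ss = 1/(1 + Kp) = 1/(1 + 1) = 1/2 ≈ 0.5000.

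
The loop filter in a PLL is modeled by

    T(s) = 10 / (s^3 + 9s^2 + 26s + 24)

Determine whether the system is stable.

The denominator s^3 + 9s^2 + 26s + 24 factors as (s + 2)(s + 4)(s + 3), giving poles at s = -2, -4, -3.
Since all poles lie strictly in the left half-plane, the system is stable.

stable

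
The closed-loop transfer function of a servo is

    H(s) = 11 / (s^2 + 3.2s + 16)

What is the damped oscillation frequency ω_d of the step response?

Comparing s^2 + 3.2s + 16 to s^2 + 2ζωₙs + ωₙ²: ωₙ = 4 rad/s and ζ = 3.2/(2·4) = 0.4.
ζωₙ = 3.2/2 = 1.6, so ω_d = ωₙ√(1−ζ²) = √(ωₙ² − (ζωₙ)²) = √(16 − 1.6²) = √13.44 ≈ 3.666 rad/s.

ω_d ≈ 3.666 rad/s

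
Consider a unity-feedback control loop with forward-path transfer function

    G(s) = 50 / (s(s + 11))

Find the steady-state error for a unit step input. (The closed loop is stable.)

e_ss = 0

G(s) has one pole at the origin.
This is a Type 1 system; for a step input the steady-state error is zero.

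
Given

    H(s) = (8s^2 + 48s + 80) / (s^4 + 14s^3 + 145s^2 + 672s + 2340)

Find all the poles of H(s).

The poles are the roots of the denominator s^4 + 14s^3 + 145s^2 + 672s + 2340 = 0.
No real roots exist; factor into two real quadratics: (s^2 + 8s + 52)(s^2 + 6s + 45) = 0.
Each quadratic gives a conjugate pair via the quadratic formula.

s = -4 + 6j, -4 - 6j, -3 + 6j, -3 - 6j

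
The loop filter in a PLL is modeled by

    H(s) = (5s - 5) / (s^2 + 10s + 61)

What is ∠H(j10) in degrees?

∠H(j10) ≈ -15.60°

At s = j10: numerator = -5 + j50, denominator = -39 + j100.
∠H = ∠num − ∠den = 95.711° − (111.31°) = -15.60°.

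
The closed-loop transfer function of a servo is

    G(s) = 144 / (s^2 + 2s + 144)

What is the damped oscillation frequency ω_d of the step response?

Comparing s^2 + 2s + 144 to s^2 + 2ζωₙs + ωₙ²: ωₙ = 12 rad/s and ζ = 2/(2·12) ≈ 0.08333.
ζωₙ = 2/2 = 1, so ω_d = ωₙ√(1−ζ²) = √(ωₙ² − (ζωₙ)²) = √(144 − 1²) = √143 ≈ 11.96 rad/s.

ω_d ≈ 11.96 rad/s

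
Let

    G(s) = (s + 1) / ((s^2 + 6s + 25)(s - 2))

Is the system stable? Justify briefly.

unstable

The poles can be read from the denominator factors: s = -3 ± 4j, 2.
Since the pole(s) at s = 2 lie in the right half-plane, the system is unstable.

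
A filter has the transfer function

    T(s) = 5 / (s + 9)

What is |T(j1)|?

Substitute s = j1: numerator = 5, denominator = 9 + j1.
|T(j1)| = |5| / |9 + j1| = 5 / 9.0554 ≈ 0.5522.

|T(j1)| ≈ 0.5522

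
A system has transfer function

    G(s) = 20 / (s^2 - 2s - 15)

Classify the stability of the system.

The denominator s^2 - 2s - 15 factors as (s + 3)(s - 5), giving poles at s = -3, 5.
Since the pole(s) at s = 5 lie in the right half-plane, the system is unstable.

unstable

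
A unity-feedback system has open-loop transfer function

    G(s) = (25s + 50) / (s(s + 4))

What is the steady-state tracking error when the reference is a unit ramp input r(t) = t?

G(s) has one pole at the origin.
This is a Type 1 system. Kv = lim_{s→0} s·G(s) = 50/4 = 25/2.
e_ss = 1/Kv = 1/(25/2) = 2/25 ≈ 0.08000.

e_ss = 0.08000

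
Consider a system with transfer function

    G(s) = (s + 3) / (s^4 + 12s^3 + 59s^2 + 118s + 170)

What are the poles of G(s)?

The poles are the roots of the denominator s^4 + 12s^3 + 59s^2 + 118s + 170 = 0.
No real roots exist; factor into two real quadratics: (s^2 + 2s + 5)(s^2 + 10s + 34) = 0.
Each quadratic gives a conjugate pair via the quadratic formula.

s = -1 ± 2j, -5 ± 3j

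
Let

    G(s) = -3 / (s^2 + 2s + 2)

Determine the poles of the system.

The poles are the roots of the denominator s^2 + 2s + 2 = 0.
Using the quadratic formula: s = (-2 ± √(-4))/2 = -1 ± 1j.

s = -1 + j, -1 - j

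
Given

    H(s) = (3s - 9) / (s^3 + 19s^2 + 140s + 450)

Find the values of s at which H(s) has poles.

The poles are the roots of the denominator s^3 + 19s^2 + 140s + 450 = 0.
Trying s = -9: the polynomial evaluates to 0, so (s + 9) is a factor.
Dividing out leaves s^2 + 10s + 50 = 0.
The quadratic formula then gives s = -5 ± 5j.

s = -5 ± 5j, -9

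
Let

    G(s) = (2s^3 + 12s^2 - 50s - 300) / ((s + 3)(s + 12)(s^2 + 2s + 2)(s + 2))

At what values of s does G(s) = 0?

Set the numerator to zero: 2s^3 + 12s^2 - 50s - 300 = 0, i.e. 2·(s^3 + 6s^2 - 25s - 150) = 0.
Factoring: (s + 5)(s - 5)(s + 6) = 0.

s = -5, 5, -6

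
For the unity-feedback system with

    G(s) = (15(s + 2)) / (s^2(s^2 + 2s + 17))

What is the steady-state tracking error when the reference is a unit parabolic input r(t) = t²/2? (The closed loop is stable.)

G(s) has 2 poles at the origin.
This is a Type 2 system. Ka = lim_{s→0} s^2·G(s) = 30/17.
e_ss = 1/Ka = 1/(30/17) = 17/30 ≈ 0.5667.

e_ss = 0.5667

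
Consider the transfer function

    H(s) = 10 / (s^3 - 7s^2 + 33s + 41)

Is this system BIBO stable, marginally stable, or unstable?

The denominator s^3 - 7s^2 + 33s + 41 factors as (s + 1)(s^2 - 8s + 41), giving poles at s = -1, 4 + 5j, 4 - 5j.
Since the pole(s) at s = 4 ± 5j lie in the right half-plane, the system is unstable.

unstable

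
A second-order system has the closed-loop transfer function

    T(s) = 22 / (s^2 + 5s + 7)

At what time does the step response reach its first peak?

Comparing s^2 + 5s + 7 to s^2 + 2ζωₙs + ωₙ²: ωₙ = √7 ≈ 2.646 rad/s and ζ = 5/(2·√7) ≈ 0.9449.
ζωₙ = 5/2 = 2.5, so ω_d = ωₙ√(1−ζ²) = √(ωₙ² − (ζωₙ)²) = √(7 − 2.5²) = √0.75 ≈ 0.8660 rad/s.
t_p = π/ω_d = π/0.8660 ≈ 3.628 s.

t_p ≈ 3.628 s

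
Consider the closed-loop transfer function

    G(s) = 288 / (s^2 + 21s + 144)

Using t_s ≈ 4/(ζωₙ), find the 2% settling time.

Comparing s^2 + 21s + 144 to s^2 + 2ζωₙs + ωₙ²: ωₙ = 12 rad/s and ζ = 21/(2·12) = 0.875.
ζωₙ = 21/2 = 10.5, so t_s ≈ 4/(ζωₙ) = 4/10.5 ≈ 0.3810 s.

t_s ≈ 0.3810 s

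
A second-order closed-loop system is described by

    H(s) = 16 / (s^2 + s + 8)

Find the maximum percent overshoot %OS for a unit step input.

Comparing s^2 + s + 8 to s^2 + 2ζωₙs + ωₙ²: ωₙ = √8 ≈ 2.828 rad/s and ζ = 1/(2·√8) ≈ 0.1768.
%OS = 100·exp(−πζ/√(1−ζ²)) = 100·exp(−π·0.1768/√(1−0.1768²)) ≈ 56.9%.

%OS ≈ 56.9%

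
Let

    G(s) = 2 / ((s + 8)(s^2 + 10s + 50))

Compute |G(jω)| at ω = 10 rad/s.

|G(j10)| ≈ 0.001397

Substitute s = j10: numerator = 2, denominator = -1400 + j300.
|G(j10)| = |2| / |-1400 + j300| = 2 / 1431.8 ≈ 0.001397.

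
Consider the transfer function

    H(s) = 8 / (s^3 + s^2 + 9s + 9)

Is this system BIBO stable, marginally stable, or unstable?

The denominator s^3 + s^2 + 9s + 9 factors as (s^2 + 9)(s + 1), giving poles at s = ±3j, -1.
Since the simple pole(s) at s = 3j, -3j lie on the jω-axis with none in the right half-plane, the system is marginally stable.

marginally stable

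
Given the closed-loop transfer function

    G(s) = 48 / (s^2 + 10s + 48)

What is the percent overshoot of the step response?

%OS ≈ 3.78%

Comparing s^2 + 10s + 48 to s^2 + 2ζωₙs + ωₙ²: ωₙ = √48 ≈ 6.928 rad/s and ζ = 10/(2·√48) ≈ 0.7217.
%OS = 100·exp(−πζ/√(1−ζ²)) = 100·exp(−π·0.7217/√(1−0.7217²)) ≈ 3.78%.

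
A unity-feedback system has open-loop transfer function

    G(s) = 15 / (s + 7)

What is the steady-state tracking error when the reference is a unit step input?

G(s) has no poles at the origin.
This is a Type 0 system. Kp = lim_{s→0} G(s) = 15/7.
e_ss = 1/(1 + Kp) = 1/(1 + 15/7) = 7/22 ≈ 0.3182.

e_ss = 0.3182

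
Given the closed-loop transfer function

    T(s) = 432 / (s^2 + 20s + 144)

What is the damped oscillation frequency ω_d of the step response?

Comparing s^2 + 20s + 144 to s^2 + 2ζωₙs + ωₙ²: ωₙ = 12 rad/s and ζ = 20/(2·12) ≈ 0.8333.
ζωₙ = 20/2 = 10, so ω_d = ωₙ√(1−ζ²) = √(ωₙ² − (ζωₙ)²) = √(144 − 10²) = √44 ≈ 6.633 rad/s.

ω_d ≈ 6.633 rad/s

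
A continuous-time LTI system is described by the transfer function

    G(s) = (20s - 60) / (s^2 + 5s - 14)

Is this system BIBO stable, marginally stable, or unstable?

The denominator s^2 + 5s - 14 factors as (s + 7)(s - 2), giving poles at s = -7, 2.
Since the pole(s) at s = 2 lie in the right half-plane, the system is unstable.

unstable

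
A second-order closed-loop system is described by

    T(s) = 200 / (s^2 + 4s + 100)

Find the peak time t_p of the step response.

Comparing s^2 + 4s + 100 to s^2 + 2ζωₙs + ωₙ²: ωₙ = 10 rad/s and ζ = 4/(2·10) = 0.2.
ζωₙ = 4/2 = 2, so ω_d = ωₙ√(1−ζ²) = √(ωₙ² − (ζωₙ)²) = √(100 − 2²) = √96 ≈ 9.798 rad/s.
t_p = π/ω_d = π/9.798 ≈ 0.3206 s.

t_p ≈ 0.3206 s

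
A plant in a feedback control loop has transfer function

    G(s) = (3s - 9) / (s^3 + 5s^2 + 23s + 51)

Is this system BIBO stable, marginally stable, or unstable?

The denominator s^3 + 5s^2 + 23s + 51 factors as (s^2 + 2s + 17)(s + 3), giving poles at s = -1 ± 4j, -3.
Since all poles lie strictly in the left half-plane, the system is stable.

stable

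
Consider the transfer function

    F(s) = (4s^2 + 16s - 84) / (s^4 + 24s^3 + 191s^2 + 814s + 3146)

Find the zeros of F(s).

s = 3, -7

Set the numerator to zero: 4s^2 + 16s - 84 = 0, i.e. 4·(s^2 + 4s - 21) = 0.
Factoring: (s - 3)(s + 7) = 0.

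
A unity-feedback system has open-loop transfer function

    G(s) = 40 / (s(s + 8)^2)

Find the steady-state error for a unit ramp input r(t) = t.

e_ss = 1.600

G(s) has one pole at the origin.
This is a Type 1 system. Kv = lim_{s→0} s·G(s) = 40/64 = 5/8.
e_ss = 1/Kv = 1/(5/8) = 8/5 ≈ 1.600.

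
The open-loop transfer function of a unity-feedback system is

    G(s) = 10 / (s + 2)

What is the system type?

Type 0

The denominator has no factor of s at the origin — no free integrator — so this is a Type 0 system.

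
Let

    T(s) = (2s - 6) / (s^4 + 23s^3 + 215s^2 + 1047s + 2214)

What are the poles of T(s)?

s = -4 + 5j, -4 - 5j, -6, -9

The poles are the roots of the denominator s^4 + 23s^3 + 215s^2 + 1047s + 2214 = 0.
Trying s = -6: the polynomial evaluates to 0, so (s + 6) is a factor.
Dividing out leaves s^3 + 17s^2 + 113s + 369 = 0.
This factors further as (s^2 + 8s + 41)(s + 9) = 0.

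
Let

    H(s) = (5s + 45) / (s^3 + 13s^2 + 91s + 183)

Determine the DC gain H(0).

Set s = 0: H(0) = (45) / (183) = 15/61.

H(0) = 15/61 ≈ 0.2459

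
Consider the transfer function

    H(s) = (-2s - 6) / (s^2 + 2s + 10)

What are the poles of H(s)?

s = -1 ± 3j

The poles are the roots of the denominator s^2 + 2s + 10 = 0.
Using the quadratic formula: s = (-2 ± √(-36))/2 = -1 ± 3j.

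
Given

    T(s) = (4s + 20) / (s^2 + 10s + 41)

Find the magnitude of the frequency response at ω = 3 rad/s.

|T(j3)| ≈ 0.5317

Substitute s = j3: numerator = 20 + j12, denominator = 32 + j30.
|T(j3)| = |20 + j12| / |32 + j30| = 23.324 / 43.863 ≈ 0.5317.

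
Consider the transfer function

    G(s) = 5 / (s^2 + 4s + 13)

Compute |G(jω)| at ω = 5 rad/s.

|G(j5)| ≈ 0.2144

Substitute s = j5: numerator = 5, denominator = -12 + j20.
|G(j5)| = |5| / |-12 + j20| = 5 / 23.324 ≈ 0.2144.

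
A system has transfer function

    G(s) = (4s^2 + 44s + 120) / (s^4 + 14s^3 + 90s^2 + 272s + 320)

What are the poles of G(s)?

The poles are the roots of the denominator s^4 + 14s^3 + 90s^2 + 272s + 320 = 0.
No real roots exist; factor into two real quadratics: (s^2 + 6s + 10)(s^2 + 8s + 32) = 0.
Each quadratic gives a conjugate pair via the quadratic formula.

s = -3 ± j, -4 ± 4j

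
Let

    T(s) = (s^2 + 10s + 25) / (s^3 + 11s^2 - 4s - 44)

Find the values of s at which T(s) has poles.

The poles are the roots of the denominator s^3 + 11s^2 - 4s - 44 = 0.
Trying s = 2: the polynomial evaluates to 0, so (s - 2) is a factor.
Dividing out leaves s^2 + 13s + 22 = 0.
Factoring the quadratic: (s + 11)(s + 2) = 0.

s = 2, -11, -2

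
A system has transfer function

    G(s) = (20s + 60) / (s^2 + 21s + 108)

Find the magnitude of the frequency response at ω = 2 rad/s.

Substitute s = j2: numerator = 60 + j40, denominator = 104 + j42.
|G(j2)| = |60 + j40| / |104 + j42| = 72.111 / 112.16 ≈ 0.6429.

|G(j2)| ≈ 0.6429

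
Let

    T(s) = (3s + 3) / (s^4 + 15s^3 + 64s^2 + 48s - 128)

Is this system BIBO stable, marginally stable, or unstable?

unstable

The denominator s^4 + 15s^3 + 64s^2 + 48s - 128 factors as (s + 4)^2(s + 8)(s - 1), giving poles at s = -4, -8, -4, 1.
Since the pole(s) at s = 1 lie in the right half-plane, the system is unstable.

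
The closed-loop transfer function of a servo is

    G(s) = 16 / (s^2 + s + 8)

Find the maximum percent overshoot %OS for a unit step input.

Comparing s^2 + s + 8 to s^2 + 2ζωₙs + ωₙ²: ωₙ = √8 ≈ 2.828 rad/s and ζ = 1/(2·√8) ≈ 0.1768.
%OS = 100·exp(−πζ/√(1−ζ²)) = 100·exp(−π·0.1768/√(1−0.1768²)) ≈ 56.9%.

%OS ≈ 56.9%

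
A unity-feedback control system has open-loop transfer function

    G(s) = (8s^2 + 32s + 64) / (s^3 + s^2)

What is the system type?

Factor s from the denominator: s^3 + s^2 = s^2·(s + 1).
There are 2 poles at the origin, so the system is Type 2.

Type 2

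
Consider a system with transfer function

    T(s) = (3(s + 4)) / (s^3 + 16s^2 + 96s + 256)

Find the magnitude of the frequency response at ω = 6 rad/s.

Substitute s = j6: numerator = 12 + j18, denominator = -320 + j360.
|T(j6)| = |12 + j18| / |-320 + j360| = 21.633 / 481.66 ≈ 0.04491.

|T(j6)| ≈ 0.04491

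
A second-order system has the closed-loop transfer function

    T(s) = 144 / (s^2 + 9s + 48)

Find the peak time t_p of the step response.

Comparing s^2 + 9s + 48 to s^2 + 2ζωₙs + ωₙ²: ωₙ = √48 ≈ 6.928 rad/s and ζ = 9/(2·√48) ≈ 0.6495.
ζωₙ = 9/2 = 4.5, so ω_d = ωₙ√(1−ζ²) = √(ωₙ² − (ζωₙ)²) = √(48 − 4.5²) = √27.75 ≈ 5.268 rad/s.
t_p = π/ω_d = π/5.268 ≈ 0.5964 s.

t_p ≈ 0.5964 s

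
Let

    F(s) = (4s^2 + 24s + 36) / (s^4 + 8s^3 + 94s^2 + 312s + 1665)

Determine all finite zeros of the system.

s = -3, -3

Set the numerator to zero: 4s^2 + 24s + 36 = 0, i.e. 4·(s^2 + 6s + 9) = 0.
Factoring: (s + 3)^2 = 0.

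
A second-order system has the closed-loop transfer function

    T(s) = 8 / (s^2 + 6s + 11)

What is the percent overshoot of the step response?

%OS ≈ 0.128%

Comparing s^2 + 6s + 11 to s^2 + 2ζωₙs + ωₙ²: ωₙ = √11 ≈ 3.317 rad/s and ζ = 6/(2·√11) ≈ 0.9045.
%OS = 100·exp(−πζ/√(1−ζ²)) = 100·exp(−π·0.9045/√(1−0.9045²)) ≈ 0.128%.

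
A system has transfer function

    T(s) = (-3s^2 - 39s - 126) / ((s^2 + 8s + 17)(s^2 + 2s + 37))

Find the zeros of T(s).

s = -6, -7

Set the numerator to zero: -3s^2 - 39s - 126 = 0, i.e. -3·(s^2 + 13s + 42) = 0.
Factoring: (s + 6)(s + 7) = 0.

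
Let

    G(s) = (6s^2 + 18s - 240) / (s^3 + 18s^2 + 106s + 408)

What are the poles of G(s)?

The poles are the roots of the denominator s^3 + 18s^2 + 106s + 408 = 0.
Trying s = -12: the polynomial evaluates to 0, so (s + 12) is a factor.
Dividing out leaves s^2 + 6s + 34 = 0.
The quadratic formula then gives s = -3 ± 5j.

s = -3 + 5j, -3 - 5j, -12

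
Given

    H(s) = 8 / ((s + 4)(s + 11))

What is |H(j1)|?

|H(j1)| ≈ 0.1757

Substitute s = j1: numerator = 8, denominator = 43 + j15.
|H(j1)| = |8| / |43 + j15| = 8 / 45.541 ≈ 0.1757.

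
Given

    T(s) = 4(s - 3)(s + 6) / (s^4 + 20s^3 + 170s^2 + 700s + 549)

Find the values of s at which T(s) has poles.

The poles are the roots of the denominator s^4 + 20s^3 + 170s^2 + 700s + 549 = 0.
Trying s = -9: the polynomial evaluates to 0, so (s + 9) is a factor.
Dividing out leaves s^3 + 11s^2 + 71s + 61 = 0.
This factors further as (s^2 + 10s + 61)(s + 1) = 0.

s = -5 ± 6j, -9, -1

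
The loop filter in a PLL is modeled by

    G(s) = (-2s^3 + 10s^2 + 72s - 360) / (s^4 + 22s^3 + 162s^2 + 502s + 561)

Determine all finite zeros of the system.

Set the numerator to zero: -2s^3 + 10s^2 + 72s - 360 = 0, i.e. -2·(s^3 - 5s^2 - 36s + 180) = 0.
Factoring: (s - 6)(s + 6)(s - 5) = 0.

s = 6, -6, 5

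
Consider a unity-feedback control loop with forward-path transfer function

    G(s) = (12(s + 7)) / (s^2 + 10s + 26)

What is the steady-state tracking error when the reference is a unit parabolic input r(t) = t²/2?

G(s) has no poles at the origin.
This is a Type 0 system; Ka = lim_{s→0} s^2·G(s) = 0, so the steady-state error for a parabola input is infinite.

e_ss = ∞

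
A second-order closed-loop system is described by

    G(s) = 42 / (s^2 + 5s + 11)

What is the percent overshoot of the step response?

Comparing s^2 + 5s + 11 to s^2 + 2ζωₙs + ωₙ²: ωₙ = √11 ≈ 3.317 rad/s and ζ = 5/(2·√11) ≈ 0.7538.
%OS = 100·exp(−πζ/√(1−ζ²)) = 100·exp(−π·0.7538/√(1−0.7538²)) ≈ 2.72%.

%OS ≈ 2.72%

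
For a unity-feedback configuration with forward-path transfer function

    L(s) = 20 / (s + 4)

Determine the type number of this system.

Type 0

The denominator has no factor of s at the origin — no free integrator — so this is a Type 0 system.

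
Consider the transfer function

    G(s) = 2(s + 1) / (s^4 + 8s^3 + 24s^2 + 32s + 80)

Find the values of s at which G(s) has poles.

s = 2j, -2j, -4 + 2j, -4 - 2j

The poles are the roots of the denominator s^4 + 8s^3 + 24s^2 + 32s + 80 = 0.
No real roots exist; factor into two real quadratics: (s^2 + 4)(s^2 + 8s + 20) = 0.
Each quadratic gives a conjugate pair via the quadratic formula.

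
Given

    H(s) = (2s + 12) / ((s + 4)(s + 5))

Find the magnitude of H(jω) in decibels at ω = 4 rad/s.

Substitute s = j4: numerator = 12 + j8, denominator = 4 + j36.
|H(j4)| = |12 + j8| / |4 + j36| = 14.422 / 36.222 ≈ 0.3982.
In decibels: 20·log₁₀(0.3982) ≈ -8.00 dB.

|H(j4)|_dB ≈ -8.00 dB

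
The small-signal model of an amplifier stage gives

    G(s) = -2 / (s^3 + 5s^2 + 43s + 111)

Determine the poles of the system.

The poles are the roots of the denominator s^3 + 5s^2 + 43s + 111 = 0.
Trying s = -3: the polynomial evaluates to 0, so (s + 3) is a factor.
Dividing out leaves s^2 + 2s + 37 = 0.
The quadratic formula then gives s = -1 ± 6j.

s = -1 + 6j, -1 - 6j, -3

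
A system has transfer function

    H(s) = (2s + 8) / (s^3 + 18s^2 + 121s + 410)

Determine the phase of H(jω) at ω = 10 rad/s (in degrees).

∠H(j10) ≈ -103.2°

At s = j10: numerator = 8 + j20, denominator = -1390 + j210.
∠H = ∠num − ∠den = 68.199° − (171.41°) = -103.2°.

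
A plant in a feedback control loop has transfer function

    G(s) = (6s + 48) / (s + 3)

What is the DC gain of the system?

Set s = 0: G(0) = (48) / (3) = 16.

G(0) = 16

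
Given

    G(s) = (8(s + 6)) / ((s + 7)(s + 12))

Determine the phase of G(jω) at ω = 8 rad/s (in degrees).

∠G(j8) ≈ -29.37°

At s = j8: numerator = 48 + j64, denominator = 20 + j152.
∠G = ∠num − ∠den = 53.130° − (82.504°) = -29.37°.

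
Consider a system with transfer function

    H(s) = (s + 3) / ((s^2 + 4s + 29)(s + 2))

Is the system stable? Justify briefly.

The poles can be read from the denominator factors: s = -2 ± 5j, -2.
Since all poles lie strictly in the left half-plane, the system is stable.

stable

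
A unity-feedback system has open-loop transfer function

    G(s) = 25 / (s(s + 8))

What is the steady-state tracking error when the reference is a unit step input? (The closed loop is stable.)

e_ss = 0

G(s) has one pole at the origin.
This is a Type 1 system; for a step input the steady-state error is zero.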